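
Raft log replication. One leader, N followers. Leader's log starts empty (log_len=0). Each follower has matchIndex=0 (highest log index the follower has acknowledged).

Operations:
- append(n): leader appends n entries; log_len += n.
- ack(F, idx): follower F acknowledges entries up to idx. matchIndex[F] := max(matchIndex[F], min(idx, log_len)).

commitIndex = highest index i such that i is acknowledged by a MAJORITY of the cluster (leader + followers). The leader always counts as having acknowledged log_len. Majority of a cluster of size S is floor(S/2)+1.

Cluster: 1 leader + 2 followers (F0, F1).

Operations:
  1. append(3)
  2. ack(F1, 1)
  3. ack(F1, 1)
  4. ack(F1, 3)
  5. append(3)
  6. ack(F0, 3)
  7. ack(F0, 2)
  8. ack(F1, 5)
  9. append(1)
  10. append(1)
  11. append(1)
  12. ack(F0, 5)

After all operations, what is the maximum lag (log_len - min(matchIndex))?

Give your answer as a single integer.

Answer: 4

Derivation:
Op 1: append 3 -> log_len=3
Op 2: F1 acks idx 1 -> match: F0=0 F1=1; commitIndex=1
Op 3: F1 acks idx 1 -> match: F0=0 F1=1; commitIndex=1
Op 4: F1 acks idx 3 -> match: F0=0 F1=3; commitIndex=3
Op 5: append 3 -> log_len=6
Op 6: F0 acks idx 3 -> match: F0=3 F1=3; commitIndex=3
Op 7: F0 acks idx 2 -> match: F0=3 F1=3; commitIndex=3
Op 8: F1 acks idx 5 -> match: F0=3 F1=5; commitIndex=5
Op 9: append 1 -> log_len=7
Op 10: append 1 -> log_len=8
Op 11: append 1 -> log_len=9
Op 12: F0 acks idx 5 -> match: F0=5 F1=5; commitIndex=5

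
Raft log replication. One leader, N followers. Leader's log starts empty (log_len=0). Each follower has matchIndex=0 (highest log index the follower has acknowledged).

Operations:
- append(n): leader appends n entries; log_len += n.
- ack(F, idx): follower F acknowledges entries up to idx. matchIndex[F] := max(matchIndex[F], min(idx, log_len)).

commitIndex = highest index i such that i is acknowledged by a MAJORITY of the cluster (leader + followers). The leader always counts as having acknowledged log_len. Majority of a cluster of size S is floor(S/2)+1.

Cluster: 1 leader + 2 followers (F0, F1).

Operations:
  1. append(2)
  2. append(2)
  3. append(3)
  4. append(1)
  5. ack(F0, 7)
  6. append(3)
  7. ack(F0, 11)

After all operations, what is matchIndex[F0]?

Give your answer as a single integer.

Op 1: append 2 -> log_len=2
Op 2: append 2 -> log_len=4
Op 3: append 3 -> log_len=7
Op 4: append 1 -> log_len=8
Op 5: F0 acks idx 7 -> match: F0=7 F1=0; commitIndex=7
Op 6: append 3 -> log_len=11
Op 7: F0 acks idx 11 -> match: F0=11 F1=0; commitIndex=11

Answer: 11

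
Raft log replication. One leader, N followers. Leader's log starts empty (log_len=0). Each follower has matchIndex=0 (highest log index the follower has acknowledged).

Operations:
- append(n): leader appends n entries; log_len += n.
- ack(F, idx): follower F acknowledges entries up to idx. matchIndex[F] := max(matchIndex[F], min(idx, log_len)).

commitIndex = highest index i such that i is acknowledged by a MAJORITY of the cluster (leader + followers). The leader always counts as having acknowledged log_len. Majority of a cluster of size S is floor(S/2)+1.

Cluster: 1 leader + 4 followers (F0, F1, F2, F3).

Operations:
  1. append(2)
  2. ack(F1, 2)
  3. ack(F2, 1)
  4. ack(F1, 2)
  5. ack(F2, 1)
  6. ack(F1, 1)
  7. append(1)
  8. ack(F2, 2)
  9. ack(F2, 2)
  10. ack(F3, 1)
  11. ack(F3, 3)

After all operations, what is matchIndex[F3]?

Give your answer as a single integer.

Answer: 3

Derivation:
Op 1: append 2 -> log_len=2
Op 2: F1 acks idx 2 -> match: F0=0 F1=2 F2=0 F3=0; commitIndex=0
Op 3: F2 acks idx 1 -> match: F0=0 F1=2 F2=1 F3=0; commitIndex=1
Op 4: F1 acks idx 2 -> match: F0=0 F1=2 F2=1 F3=0; commitIndex=1
Op 5: F2 acks idx 1 -> match: F0=0 F1=2 F2=1 F3=0; commitIndex=1
Op 6: F1 acks idx 1 -> match: F0=0 F1=2 F2=1 F3=0; commitIndex=1
Op 7: append 1 -> log_len=3
Op 8: F2 acks idx 2 -> match: F0=0 F1=2 F2=2 F3=0; commitIndex=2
Op 9: F2 acks idx 2 -> match: F0=0 F1=2 F2=2 F3=0; commitIndex=2
Op 10: F3 acks idx 1 -> match: F0=0 F1=2 F2=2 F3=1; commitIndex=2
Op 11: F3 acks idx 3 -> match: F0=0 F1=2 F2=2 F3=3; commitIndex=2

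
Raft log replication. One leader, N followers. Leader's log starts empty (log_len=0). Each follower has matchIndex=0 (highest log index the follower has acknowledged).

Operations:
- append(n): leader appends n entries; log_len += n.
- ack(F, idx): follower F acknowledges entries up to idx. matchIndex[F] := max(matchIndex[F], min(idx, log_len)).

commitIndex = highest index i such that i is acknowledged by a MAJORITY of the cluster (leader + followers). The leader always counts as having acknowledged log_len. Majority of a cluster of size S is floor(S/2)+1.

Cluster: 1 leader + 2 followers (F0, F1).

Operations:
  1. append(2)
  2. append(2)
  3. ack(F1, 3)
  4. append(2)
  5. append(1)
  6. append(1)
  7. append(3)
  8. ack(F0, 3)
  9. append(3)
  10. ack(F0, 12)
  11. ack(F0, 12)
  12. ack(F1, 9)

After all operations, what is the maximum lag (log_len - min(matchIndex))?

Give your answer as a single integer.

Op 1: append 2 -> log_len=2
Op 2: append 2 -> log_len=4
Op 3: F1 acks idx 3 -> match: F0=0 F1=3; commitIndex=3
Op 4: append 2 -> log_len=6
Op 5: append 1 -> log_len=7
Op 6: append 1 -> log_len=8
Op 7: append 3 -> log_len=11
Op 8: F0 acks idx 3 -> match: F0=3 F1=3; commitIndex=3
Op 9: append 3 -> log_len=14
Op 10: F0 acks idx 12 -> match: F0=12 F1=3; commitIndex=12
Op 11: F0 acks idx 12 -> match: F0=12 F1=3; commitIndex=12
Op 12: F1 acks idx 9 -> match: F0=12 F1=9; commitIndex=12

Answer: 5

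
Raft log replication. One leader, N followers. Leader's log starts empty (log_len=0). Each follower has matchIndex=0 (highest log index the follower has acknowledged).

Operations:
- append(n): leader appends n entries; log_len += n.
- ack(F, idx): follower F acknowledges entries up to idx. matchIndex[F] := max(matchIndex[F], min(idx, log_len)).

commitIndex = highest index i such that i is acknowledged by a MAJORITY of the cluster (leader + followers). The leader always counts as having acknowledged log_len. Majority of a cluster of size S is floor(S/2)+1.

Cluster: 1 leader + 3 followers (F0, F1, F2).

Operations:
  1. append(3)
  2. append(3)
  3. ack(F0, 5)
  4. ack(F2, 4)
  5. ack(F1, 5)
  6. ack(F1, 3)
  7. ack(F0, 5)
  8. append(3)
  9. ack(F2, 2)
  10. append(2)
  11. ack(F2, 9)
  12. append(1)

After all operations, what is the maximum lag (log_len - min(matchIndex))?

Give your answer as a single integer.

Op 1: append 3 -> log_len=3
Op 2: append 3 -> log_len=6
Op 3: F0 acks idx 5 -> match: F0=5 F1=0 F2=0; commitIndex=0
Op 4: F2 acks idx 4 -> match: F0=5 F1=0 F2=4; commitIndex=4
Op 5: F1 acks idx 5 -> match: F0=5 F1=5 F2=4; commitIndex=5
Op 6: F1 acks idx 3 -> match: F0=5 F1=5 F2=4; commitIndex=5
Op 7: F0 acks idx 5 -> match: F0=5 F1=5 F2=4; commitIndex=5
Op 8: append 3 -> log_len=9
Op 9: F2 acks idx 2 -> match: F0=5 F1=5 F2=4; commitIndex=5
Op 10: append 2 -> log_len=11
Op 11: F2 acks idx 9 -> match: F0=5 F1=5 F2=9; commitIndex=5
Op 12: append 1 -> log_len=12

Answer: 7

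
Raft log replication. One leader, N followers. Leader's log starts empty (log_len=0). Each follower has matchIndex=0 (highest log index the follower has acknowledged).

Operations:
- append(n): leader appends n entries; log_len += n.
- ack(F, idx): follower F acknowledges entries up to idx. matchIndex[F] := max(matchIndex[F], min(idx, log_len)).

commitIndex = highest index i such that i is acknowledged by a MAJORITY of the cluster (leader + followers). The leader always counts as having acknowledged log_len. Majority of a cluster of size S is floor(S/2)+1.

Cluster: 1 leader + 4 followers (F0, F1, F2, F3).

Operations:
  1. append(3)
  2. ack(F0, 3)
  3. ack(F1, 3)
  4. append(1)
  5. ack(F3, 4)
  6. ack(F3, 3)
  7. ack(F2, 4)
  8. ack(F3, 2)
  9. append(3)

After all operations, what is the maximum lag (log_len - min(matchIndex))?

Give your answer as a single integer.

Op 1: append 3 -> log_len=3
Op 2: F0 acks idx 3 -> match: F0=3 F1=0 F2=0 F3=0; commitIndex=0
Op 3: F1 acks idx 3 -> match: F0=3 F1=3 F2=0 F3=0; commitIndex=3
Op 4: append 1 -> log_len=4
Op 5: F3 acks idx 4 -> match: F0=3 F1=3 F2=0 F3=4; commitIndex=3
Op 6: F3 acks idx 3 -> match: F0=3 F1=3 F2=0 F3=4; commitIndex=3
Op 7: F2 acks idx 4 -> match: F0=3 F1=3 F2=4 F3=4; commitIndex=4
Op 8: F3 acks idx 2 -> match: F0=3 F1=3 F2=4 F3=4; commitIndex=4
Op 9: append 3 -> log_len=7

Answer: 4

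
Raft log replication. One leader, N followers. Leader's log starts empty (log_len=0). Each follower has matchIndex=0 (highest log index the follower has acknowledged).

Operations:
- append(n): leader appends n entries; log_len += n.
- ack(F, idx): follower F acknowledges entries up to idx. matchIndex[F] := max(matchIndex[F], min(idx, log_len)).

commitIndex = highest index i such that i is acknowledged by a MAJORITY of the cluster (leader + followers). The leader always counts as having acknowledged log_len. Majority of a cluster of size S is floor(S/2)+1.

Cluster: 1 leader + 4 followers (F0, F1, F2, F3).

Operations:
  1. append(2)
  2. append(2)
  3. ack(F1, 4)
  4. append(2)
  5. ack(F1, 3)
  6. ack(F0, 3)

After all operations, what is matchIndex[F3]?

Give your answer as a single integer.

Op 1: append 2 -> log_len=2
Op 2: append 2 -> log_len=4
Op 3: F1 acks idx 4 -> match: F0=0 F1=4 F2=0 F3=0; commitIndex=0
Op 4: append 2 -> log_len=6
Op 5: F1 acks idx 3 -> match: F0=0 F1=4 F2=0 F3=0; commitIndex=0
Op 6: F0 acks idx 3 -> match: F0=3 F1=4 F2=0 F3=0; commitIndex=3

Answer: 0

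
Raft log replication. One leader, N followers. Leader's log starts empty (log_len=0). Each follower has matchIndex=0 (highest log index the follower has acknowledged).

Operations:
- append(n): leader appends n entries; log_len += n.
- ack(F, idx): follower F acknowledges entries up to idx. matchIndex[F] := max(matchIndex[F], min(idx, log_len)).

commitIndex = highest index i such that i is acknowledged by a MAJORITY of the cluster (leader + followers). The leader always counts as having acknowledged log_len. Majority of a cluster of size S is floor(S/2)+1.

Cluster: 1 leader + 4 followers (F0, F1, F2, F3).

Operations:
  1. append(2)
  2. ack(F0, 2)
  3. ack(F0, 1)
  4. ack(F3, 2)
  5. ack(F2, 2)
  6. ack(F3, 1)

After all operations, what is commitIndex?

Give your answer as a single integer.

Answer: 2

Derivation:
Op 1: append 2 -> log_len=2
Op 2: F0 acks idx 2 -> match: F0=2 F1=0 F2=0 F3=0; commitIndex=0
Op 3: F0 acks idx 1 -> match: F0=2 F1=0 F2=0 F3=0; commitIndex=0
Op 4: F3 acks idx 2 -> match: F0=2 F1=0 F2=0 F3=2; commitIndex=2
Op 5: F2 acks idx 2 -> match: F0=2 F1=0 F2=2 F3=2; commitIndex=2
Op 6: F3 acks idx 1 -> match: F0=2 F1=0 F2=2 F3=2; commitIndex=2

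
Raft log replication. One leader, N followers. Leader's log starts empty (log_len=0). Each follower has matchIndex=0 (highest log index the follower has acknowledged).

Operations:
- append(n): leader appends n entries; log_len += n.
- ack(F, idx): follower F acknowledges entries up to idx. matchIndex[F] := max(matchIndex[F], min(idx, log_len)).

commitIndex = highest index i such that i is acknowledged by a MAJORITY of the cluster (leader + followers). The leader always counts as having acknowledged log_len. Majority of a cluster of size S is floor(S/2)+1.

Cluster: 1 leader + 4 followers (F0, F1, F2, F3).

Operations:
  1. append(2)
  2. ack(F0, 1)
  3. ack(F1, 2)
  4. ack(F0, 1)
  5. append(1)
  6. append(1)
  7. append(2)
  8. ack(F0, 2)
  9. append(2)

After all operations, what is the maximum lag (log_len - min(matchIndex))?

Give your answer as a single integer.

Op 1: append 2 -> log_len=2
Op 2: F0 acks idx 1 -> match: F0=1 F1=0 F2=0 F3=0; commitIndex=0
Op 3: F1 acks idx 2 -> match: F0=1 F1=2 F2=0 F3=0; commitIndex=1
Op 4: F0 acks idx 1 -> match: F0=1 F1=2 F2=0 F3=0; commitIndex=1
Op 5: append 1 -> log_len=3
Op 6: append 1 -> log_len=4
Op 7: append 2 -> log_len=6
Op 8: F0 acks idx 2 -> match: F0=2 F1=2 F2=0 F3=0; commitIndex=2
Op 9: append 2 -> log_len=8

Answer: 8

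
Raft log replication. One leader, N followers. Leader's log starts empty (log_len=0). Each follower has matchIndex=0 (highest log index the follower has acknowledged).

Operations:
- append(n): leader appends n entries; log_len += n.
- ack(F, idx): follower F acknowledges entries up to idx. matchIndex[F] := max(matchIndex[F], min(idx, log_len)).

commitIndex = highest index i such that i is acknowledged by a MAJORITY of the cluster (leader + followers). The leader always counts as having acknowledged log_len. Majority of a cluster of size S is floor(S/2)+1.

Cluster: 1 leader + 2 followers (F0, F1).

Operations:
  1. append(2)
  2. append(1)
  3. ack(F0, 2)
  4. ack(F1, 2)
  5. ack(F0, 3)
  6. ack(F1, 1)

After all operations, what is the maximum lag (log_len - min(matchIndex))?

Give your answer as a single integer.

Op 1: append 2 -> log_len=2
Op 2: append 1 -> log_len=3
Op 3: F0 acks idx 2 -> match: F0=2 F1=0; commitIndex=2
Op 4: F1 acks idx 2 -> match: F0=2 F1=2; commitIndex=2
Op 5: F0 acks idx 3 -> match: F0=3 F1=2; commitIndex=3
Op 6: F1 acks idx 1 -> match: F0=3 F1=2; commitIndex=3

Answer: 1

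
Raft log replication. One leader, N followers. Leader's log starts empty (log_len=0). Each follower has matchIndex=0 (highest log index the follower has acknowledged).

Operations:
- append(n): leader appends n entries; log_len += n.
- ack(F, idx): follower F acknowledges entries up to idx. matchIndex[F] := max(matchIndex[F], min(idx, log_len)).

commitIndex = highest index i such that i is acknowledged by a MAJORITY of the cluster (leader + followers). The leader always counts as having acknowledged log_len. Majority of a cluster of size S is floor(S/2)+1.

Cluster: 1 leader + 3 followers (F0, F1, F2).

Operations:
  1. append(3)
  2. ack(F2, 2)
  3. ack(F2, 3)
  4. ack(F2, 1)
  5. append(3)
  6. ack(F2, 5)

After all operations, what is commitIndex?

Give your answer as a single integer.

Op 1: append 3 -> log_len=3
Op 2: F2 acks idx 2 -> match: F0=0 F1=0 F2=2; commitIndex=0
Op 3: F2 acks idx 3 -> match: F0=0 F1=0 F2=3; commitIndex=0
Op 4: F2 acks idx 1 -> match: F0=0 F1=0 F2=3; commitIndex=0
Op 5: append 3 -> log_len=6
Op 6: F2 acks idx 5 -> match: F0=0 F1=0 F2=5; commitIndex=0

Answer: 0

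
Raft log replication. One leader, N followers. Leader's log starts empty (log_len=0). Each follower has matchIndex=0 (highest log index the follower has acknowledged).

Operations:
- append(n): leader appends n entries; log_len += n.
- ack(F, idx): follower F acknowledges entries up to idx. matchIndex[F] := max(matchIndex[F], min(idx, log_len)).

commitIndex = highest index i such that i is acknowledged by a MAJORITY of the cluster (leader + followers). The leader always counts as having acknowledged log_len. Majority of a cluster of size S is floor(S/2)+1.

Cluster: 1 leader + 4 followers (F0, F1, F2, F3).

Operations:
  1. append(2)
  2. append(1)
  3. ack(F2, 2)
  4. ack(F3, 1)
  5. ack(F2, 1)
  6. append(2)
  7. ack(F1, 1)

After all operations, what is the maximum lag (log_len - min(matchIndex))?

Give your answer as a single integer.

Op 1: append 2 -> log_len=2
Op 2: append 1 -> log_len=3
Op 3: F2 acks idx 2 -> match: F0=0 F1=0 F2=2 F3=0; commitIndex=0
Op 4: F3 acks idx 1 -> match: F0=0 F1=0 F2=2 F3=1; commitIndex=1
Op 5: F2 acks idx 1 -> match: F0=0 F1=0 F2=2 F3=1; commitIndex=1
Op 6: append 2 -> log_len=5
Op 7: F1 acks idx 1 -> match: F0=0 F1=1 F2=2 F3=1; commitIndex=1

Answer: 5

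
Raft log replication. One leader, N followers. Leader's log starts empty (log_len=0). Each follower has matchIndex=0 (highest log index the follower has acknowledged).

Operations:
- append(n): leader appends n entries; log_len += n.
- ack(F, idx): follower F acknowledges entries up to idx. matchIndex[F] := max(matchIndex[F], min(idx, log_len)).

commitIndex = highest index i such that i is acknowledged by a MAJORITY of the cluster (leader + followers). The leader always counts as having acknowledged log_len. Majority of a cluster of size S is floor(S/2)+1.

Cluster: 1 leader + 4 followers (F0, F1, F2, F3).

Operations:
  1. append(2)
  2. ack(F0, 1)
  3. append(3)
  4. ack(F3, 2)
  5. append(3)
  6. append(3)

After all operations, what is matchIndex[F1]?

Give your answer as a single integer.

Answer: 0

Derivation:
Op 1: append 2 -> log_len=2
Op 2: F0 acks idx 1 -> match: F0=1 F1=0 F2=0 F3=0; commitIndex=0
Op 3: append 3 -> log_len=5
Op 4: F3 acks idx 2 -> match: F0=1 F1=0 F2=0 F3=2; commitIndex=1
Op 5: append 3 -> log_len=8
Op 6: append 3 -> log_len=11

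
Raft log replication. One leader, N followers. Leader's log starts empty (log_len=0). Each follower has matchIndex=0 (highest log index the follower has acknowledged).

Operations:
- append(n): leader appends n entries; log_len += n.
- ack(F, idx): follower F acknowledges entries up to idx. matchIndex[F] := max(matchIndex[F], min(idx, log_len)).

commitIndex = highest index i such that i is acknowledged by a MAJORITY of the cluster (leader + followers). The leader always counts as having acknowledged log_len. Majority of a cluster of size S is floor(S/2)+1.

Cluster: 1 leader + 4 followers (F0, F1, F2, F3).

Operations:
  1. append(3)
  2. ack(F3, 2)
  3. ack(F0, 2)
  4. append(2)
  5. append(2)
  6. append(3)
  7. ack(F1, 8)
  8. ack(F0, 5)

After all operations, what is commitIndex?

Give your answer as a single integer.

Answer: 5

Derivation:
Op 1: append 3 -> log_len=3
Op 2: F3 acks idx 2 -> match: F0=0 F1=0 F2=0 F3=2; commitIndex=0
Op 3: F0 acks idx 2 -> match: F0=2 F1=0 F2=0 F3=2; commitIndex=2
Op 4: append 2 -> log_len=5
Op 5: append 2 -> log_len=7
Op 6: append 3 -> log_len=10
Op 7: F1 acks idx 8 -> match: F0=2 F1=8 F2=0 F3=2; commitIndex=2
Op 8: F0 acks idx 5 -> match: F0=5 F1=8 F2=0 F3=2; commitIndex=5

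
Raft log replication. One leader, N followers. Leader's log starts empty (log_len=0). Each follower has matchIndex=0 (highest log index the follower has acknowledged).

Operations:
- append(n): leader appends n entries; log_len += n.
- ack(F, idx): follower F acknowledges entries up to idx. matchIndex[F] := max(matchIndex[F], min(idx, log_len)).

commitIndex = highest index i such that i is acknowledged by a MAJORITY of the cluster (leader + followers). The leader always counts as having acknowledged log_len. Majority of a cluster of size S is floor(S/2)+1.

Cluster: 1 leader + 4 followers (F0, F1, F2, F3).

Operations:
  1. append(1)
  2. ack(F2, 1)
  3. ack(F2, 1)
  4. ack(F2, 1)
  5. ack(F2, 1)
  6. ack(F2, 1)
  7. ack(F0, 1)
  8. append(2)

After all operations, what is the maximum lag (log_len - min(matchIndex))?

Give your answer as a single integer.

Op 1: append 1 -> log_len=1
Op 2: F2 acks idx 1 -> match: F0=0 F1=0 F2=1 F3=0; commitIndex=0
Op 3: F2 acks idx 1 -> match: F0=0 F1=0 F2=1 F3=0; commitIndex=0
Op 4: F2 acks idx 1 -> match: F0=0 F1=0 F2=1 F3=0; commitIndex=0
Op 5: F2 acks idx 1 -> match: F0=0 F1=0 F2=1 F3=0; commitIndex=0
Op 6: F2 acks idx 1 -> match: F0=0 F1=0 F2=1 F3=0; commitIndex=0
Op 7: F0 acks idx 1 -> match: F0=1 F1=0 F2=1 F3=0; commitIndex=1
Op 8: append 2 -> log_len=3

Answer: 3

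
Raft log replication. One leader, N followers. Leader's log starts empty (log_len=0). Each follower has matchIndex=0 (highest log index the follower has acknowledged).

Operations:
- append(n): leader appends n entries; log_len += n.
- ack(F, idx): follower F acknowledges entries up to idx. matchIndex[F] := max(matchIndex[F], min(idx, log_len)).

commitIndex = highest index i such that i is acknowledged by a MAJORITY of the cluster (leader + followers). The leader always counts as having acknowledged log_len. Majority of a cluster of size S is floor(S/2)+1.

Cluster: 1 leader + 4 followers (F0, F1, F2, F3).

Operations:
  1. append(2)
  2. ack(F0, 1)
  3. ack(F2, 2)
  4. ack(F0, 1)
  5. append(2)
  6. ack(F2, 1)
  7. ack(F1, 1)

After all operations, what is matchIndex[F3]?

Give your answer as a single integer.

Answer: 0

Derivation:
Op 1: append 2 -> log_len=2
Op 2: F0 acks idx 1 -> match: F0=1 F1=0 F2=0 F3=0; commitIndex=0
Op 3: F2 acks idx 2 -> match: F0=1 F1=0 F2=2 F3=0; commitIndex=1
Op 4: F0 acks idx 1 -> match: F0=1 F1=0 F2=2 F3=0; commitIndex=1
Op 5: append 2 -> log_len=4
Op 6: F2 acks idx 1 -> match: F0=1 F1=0 F2=2 F3=0; commitIndex=1
Op 7: F1 acks idx 1 -> match: F0=1 F1=1 F2=2 F3=0; commitIndex=1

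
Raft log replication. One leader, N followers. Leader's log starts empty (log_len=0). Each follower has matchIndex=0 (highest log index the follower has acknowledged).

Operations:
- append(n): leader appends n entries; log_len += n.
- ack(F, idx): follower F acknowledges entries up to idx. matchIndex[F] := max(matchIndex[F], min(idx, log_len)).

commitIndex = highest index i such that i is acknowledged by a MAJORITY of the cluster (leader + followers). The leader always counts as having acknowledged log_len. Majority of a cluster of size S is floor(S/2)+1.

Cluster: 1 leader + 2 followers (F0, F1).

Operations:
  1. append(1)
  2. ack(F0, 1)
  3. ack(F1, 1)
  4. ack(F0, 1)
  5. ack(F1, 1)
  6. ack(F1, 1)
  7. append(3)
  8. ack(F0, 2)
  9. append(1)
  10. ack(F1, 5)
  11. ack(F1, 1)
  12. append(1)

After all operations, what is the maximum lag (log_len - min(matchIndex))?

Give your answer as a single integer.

Op 1: append 1 -> log_len=1
Op 2: F0 acks idx 1 -> match: F0=1 F1=0; commitIndex=1
Op 3: F1 acks idx 1 -> match: F0=1 F1=1; commitIndex=1
Op 4: F0 acks idx 1 -> match: F0=1 F1=1; commitIndex=1
Op 5: F1 acks idx 1 -> match: F0=1 F1=1; commitIndex=1
Op 6: F1 acks idx 1 -> match: F0=1 F1=1; commitIndex=1
Op 7: append 3 -> log_len=4
Op 8: F0 acks idx 2 -> match: F0=2 F1=1; commitIndex=2
Op 9: append 1 -> log_len=5
Op 10: F1 acks idx 5 -> match: F0=2 F1=5; commitIndex=5
Op 11: F1 acks idx 1 -> match: F0=2 F1=5; commitIndex=5
Op 12: append 1 -> log_len=6

Answer: 4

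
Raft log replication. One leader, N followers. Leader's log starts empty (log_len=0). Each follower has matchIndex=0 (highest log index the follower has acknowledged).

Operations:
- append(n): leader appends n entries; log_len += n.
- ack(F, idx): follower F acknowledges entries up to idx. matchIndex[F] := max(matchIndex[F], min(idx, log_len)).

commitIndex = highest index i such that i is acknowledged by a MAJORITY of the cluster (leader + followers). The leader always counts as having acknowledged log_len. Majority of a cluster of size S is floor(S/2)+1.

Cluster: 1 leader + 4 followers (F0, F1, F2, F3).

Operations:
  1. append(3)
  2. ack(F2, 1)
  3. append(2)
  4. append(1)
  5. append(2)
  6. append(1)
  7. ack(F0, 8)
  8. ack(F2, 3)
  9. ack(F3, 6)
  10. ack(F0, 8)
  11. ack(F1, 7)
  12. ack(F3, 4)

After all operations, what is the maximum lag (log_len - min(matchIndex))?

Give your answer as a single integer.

Answer: 6

Derivation:
Op 1: append 3 -> log_len=3
Op 2: F2 acks idx 1 -> match: F0=0 F1=0 F2=1 F3=0; commitIndex=0
Op 3: append 2 -> log_len=5
Op 4: append 1 -> log_len=6
Op 5: append 2 -> log_len=8
Op 6: append 1 -> log_len=9
Op 7: F0 acks idx 8 -> match: F0=8 F1=0 F2=1 F3=0; commitIndex=1
Op 8: F2 acks idx 3 -> match: F0=8 F1=0 F2=3 F3=0; commitIndex=3
Op 9: F3 acks idx 6 -> match: F0=8 F1=0 F2=3 F3=6; commitIndex=6
Op 10: F0 acks idx 8 -> match: F0=8 F1=0 F2=3 F3=6; commitIndex=6
Op 11: F1 acks idx 7 -> match: F0=8 F1=7 F2=3 F3=6; commitIndex=7
Op 12: F3 acks idx 4 -> match: F0=8 F1=7 F2=3 F3=6; commitIndex=7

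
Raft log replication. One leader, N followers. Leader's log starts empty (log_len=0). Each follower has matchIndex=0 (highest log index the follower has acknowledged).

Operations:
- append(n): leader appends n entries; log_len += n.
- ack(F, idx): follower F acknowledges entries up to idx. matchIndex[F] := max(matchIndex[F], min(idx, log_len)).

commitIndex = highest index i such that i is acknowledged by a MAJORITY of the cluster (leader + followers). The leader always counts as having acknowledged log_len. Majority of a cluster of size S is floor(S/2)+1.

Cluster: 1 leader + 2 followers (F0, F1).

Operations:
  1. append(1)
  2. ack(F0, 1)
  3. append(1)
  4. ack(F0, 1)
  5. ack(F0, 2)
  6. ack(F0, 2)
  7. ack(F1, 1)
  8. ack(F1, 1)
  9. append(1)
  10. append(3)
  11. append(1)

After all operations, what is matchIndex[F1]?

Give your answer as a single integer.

Answer: 1

Derivation:
Op 1: append 1 -> log_len=1
Op 2: F0 acks idx 1 -> match: F0=1 F1=0; commitIndex=1
Op 3: append 1 -> log_len=2
Op 4: F0 acks idx 1 -> match: F0=1 F1=0; commitIndex=1
Op 5: F0 acks idx 2 -> match: F0=2 F1=0; commitIndex=2
Op 6: F0 acks idx 2 -> match: F0=2 F1=0; commitIndex=2
Op 7: F1 acks idx 1 -> match: F0=2 F1=1; commitIndex=2
Op 8: F1 acks idx 1 -> match: F0=2 F1=1; commitIndex=2
Op 9: append 1 -> log_len=3
Op 10: append 3 -> log_len=6
Op 11: append 1 -> log_len=7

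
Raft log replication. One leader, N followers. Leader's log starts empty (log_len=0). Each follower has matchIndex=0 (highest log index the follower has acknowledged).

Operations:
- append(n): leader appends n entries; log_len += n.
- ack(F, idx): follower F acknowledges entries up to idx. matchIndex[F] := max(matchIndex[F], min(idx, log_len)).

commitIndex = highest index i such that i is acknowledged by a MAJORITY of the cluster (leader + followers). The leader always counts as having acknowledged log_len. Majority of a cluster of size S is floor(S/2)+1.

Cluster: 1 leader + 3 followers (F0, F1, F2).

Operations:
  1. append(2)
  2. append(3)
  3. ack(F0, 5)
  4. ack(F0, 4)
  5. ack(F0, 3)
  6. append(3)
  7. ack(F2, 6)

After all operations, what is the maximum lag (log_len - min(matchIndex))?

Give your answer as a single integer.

Op 1: append 2 -> log_len=2
Op 2: append 3 -> log_len=5
Op 3: F0 acks idx 5 -> match: F0=5 F1=0 F2=0; commitIndex=0
Op 4: F0 acks idx 4 -> match: F0=5 F1=0 F2=0; commitIndex=0
Op 5: F0 acks idx 3 -> match: F0=5 F1=0 F2=0; commitIndex=0
Op 6: append 3 -> log_len=8
Op 7: F2 acks idx 6 -> match: F0=5 F1=0 F2=6; commitIndex=5

Answer: 8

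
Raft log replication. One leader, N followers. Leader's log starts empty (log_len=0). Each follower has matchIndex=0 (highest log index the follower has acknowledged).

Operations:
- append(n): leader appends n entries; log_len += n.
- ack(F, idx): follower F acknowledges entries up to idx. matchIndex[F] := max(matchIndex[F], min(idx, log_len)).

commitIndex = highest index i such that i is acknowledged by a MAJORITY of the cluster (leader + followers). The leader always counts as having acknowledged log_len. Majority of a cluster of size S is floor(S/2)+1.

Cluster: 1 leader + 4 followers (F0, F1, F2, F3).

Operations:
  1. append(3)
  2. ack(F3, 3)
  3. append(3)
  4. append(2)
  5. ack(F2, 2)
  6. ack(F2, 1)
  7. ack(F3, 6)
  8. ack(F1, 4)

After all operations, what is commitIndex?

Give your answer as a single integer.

Answer: 4

Derivation:
Op 1: append 3 -> log_len=3
Op 2: F3 acks idx 3 -> match: F0=0 F1=0 F2=0 F3=3; commitIndex=0
Op 3: append 3 -> log_len=6
Op 4: append 2 -> log_len=8
Op 5: F2 acks idx 2 -> match: F0=0 F1=0 F2=2 F3=3; commitIndex=2
Op 6: F2 acks idx 1 -> match: F0=0 F1=0 F2=2 F3=3; commitIndex=2
Op 7: F3 acks idx 6 -> match: F0=0 F1=0 F2=2 F3=6; commitIndex=2
Op 8: F1 acks idx 4 -> match: F0=0 F1=4 F2=2 F3=6; commitIndex=4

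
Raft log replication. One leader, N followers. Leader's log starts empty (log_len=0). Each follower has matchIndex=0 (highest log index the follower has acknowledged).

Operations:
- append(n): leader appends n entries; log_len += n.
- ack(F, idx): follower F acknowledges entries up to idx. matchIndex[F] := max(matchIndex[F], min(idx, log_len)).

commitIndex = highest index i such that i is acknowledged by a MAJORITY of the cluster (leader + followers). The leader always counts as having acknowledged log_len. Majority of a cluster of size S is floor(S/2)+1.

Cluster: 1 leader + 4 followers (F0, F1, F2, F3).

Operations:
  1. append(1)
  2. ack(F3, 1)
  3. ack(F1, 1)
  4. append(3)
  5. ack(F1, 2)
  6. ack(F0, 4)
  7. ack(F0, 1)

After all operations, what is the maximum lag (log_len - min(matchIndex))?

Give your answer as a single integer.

Answer: 4

Derivation:
Op 1: append 1 -> log_len=1
Op 2: F3 acks idx 1 -> match: F0=0 F1=0 F2=0 F3=1; commitIndex=0
Op 3: F1 acks idx 1 -> match: F0=0 F1=1 F2=0 F3=1; commitIndex=1
Op 4: append 3 -> log_len=4
Op 5: F1 acks idx 2 -> match: F0=0 F1=2 F2=0 F3=1; commitIndex=1
Op 6: F0 acks idx 4 -> match: F0=4 F1=2 F2=0 F3=1; commitIndex=2
Op 7: F0 acks idx 1 -> match: F0=4 F1=2 F2=0 F3=1; commitIndex=2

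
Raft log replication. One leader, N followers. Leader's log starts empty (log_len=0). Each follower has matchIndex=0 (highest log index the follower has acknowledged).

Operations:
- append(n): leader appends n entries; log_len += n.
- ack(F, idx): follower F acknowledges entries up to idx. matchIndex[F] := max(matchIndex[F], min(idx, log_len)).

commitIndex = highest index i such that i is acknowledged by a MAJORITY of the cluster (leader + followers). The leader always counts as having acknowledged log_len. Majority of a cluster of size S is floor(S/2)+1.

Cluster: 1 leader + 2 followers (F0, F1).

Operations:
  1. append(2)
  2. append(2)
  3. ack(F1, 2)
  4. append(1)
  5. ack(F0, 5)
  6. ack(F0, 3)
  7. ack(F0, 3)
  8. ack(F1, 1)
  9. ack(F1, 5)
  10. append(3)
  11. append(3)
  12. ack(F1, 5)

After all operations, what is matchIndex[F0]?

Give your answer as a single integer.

Op 1: append 2 -> log_len=2
Op 2: append 2 -> log_len=4
Op 3: F1 acks idx 2 -> match: F0=0 F1=2; commitIndex=2
Op 4: append 1 -> log_len=5
Op 5: F0 acks idx 5 -> match: F0=5 F1=2; commitIndex=5
Op 6: F0 acks idx 3 -> match: F0=5 F1=2; commitIndex=5
Op 7: F0 acks idx 3 -> match: F0=5 F1=2; commitIndex=5
Op 8: F1 acks idx 1 -> match: F0=5 F1=2; commitIndex=5
Op 9: F1 acks idx 5 -> match: F0=5 F1=5; commitIndex=5
Op 10: append 3 -> log_len=8
Op 11: append 3 -> log_len=11
Op 12: F1 acks idx 5 -> match: F0=5 F1=5; commitIndex=5

Answer: 5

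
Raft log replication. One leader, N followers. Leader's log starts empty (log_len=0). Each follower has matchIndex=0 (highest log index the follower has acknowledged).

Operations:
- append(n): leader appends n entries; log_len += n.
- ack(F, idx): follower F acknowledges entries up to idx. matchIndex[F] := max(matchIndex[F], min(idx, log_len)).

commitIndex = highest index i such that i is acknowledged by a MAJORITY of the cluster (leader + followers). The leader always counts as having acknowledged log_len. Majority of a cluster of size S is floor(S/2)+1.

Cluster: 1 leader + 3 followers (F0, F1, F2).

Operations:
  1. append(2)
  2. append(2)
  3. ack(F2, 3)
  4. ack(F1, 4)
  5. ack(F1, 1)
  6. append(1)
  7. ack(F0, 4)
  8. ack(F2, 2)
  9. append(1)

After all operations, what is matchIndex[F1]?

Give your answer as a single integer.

Answer: 4

Derivation:
Op 1: append 2 -> log_len=2
Op 2: append 2 -> log_len=4
Op 3: F2 acks idx 3 -> match: F0=0 F1=0 F2=3; commitIndex=0
Op 4: F1 acks idx 4 -> match: F0=0 F1=4 F2=3; commitIndex=3
Op 5: F1 acks idx 1 -> match: F0=0 F1=4 F2=3; commitIndex=3
Op 6: append 1 -> log_len=5
Op 7: F0 acks idx 4 -> match: F0=4 F1=4 F2=3; commitIndex=4
Op 8: F2 acks idx 2 -> match: F0=4 F1=4 F2=3; commitIndex=4
Op 9: append 1 -> log_len=6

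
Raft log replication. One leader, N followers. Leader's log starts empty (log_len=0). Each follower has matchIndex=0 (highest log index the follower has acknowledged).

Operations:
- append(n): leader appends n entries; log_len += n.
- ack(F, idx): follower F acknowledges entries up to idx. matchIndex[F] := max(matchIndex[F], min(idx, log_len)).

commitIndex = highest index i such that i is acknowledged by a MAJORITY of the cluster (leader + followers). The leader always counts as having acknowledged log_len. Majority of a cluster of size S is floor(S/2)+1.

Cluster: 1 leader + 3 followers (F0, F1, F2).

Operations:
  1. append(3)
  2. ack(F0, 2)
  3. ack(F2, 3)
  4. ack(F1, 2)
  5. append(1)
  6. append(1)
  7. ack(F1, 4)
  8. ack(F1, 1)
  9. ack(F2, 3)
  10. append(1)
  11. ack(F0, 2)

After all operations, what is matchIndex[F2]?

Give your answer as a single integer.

Answer: 3

Derivation:
Op 1: append 3 -> log_len=3
Op 2: F0 acks idx 2 -> match: F0=2 F1=0 F2=0; commitIndex=0
Op 3: F2 acks idx 3 -> match: F0=2 F1=0 F2=3; commitIndex=2
Op 4: F1 acks idx 2 -> match: F0=2 F1=2 F2=3; commitIndex=2
Op 5: append 1 -> log_len=4
Op 6: append 1 -> log_len=5
Op 7: F1 acks idx 4 -> match: F0=2 F1=4 F2=3; commitIndex=3
Op 8: F1 acks idx 1 -> match: F0=2 F1=4 F2=3; commitIndex=3
Op 9: F2 acks idx 3 -> match: F0=2 F1=4 F2=3; commitIndex=3
Op 10: append 1 -> log_len=6
Op 11: F0 acks idx 2 -> match: F0=2 F1=4 F2=3; commitIndex=3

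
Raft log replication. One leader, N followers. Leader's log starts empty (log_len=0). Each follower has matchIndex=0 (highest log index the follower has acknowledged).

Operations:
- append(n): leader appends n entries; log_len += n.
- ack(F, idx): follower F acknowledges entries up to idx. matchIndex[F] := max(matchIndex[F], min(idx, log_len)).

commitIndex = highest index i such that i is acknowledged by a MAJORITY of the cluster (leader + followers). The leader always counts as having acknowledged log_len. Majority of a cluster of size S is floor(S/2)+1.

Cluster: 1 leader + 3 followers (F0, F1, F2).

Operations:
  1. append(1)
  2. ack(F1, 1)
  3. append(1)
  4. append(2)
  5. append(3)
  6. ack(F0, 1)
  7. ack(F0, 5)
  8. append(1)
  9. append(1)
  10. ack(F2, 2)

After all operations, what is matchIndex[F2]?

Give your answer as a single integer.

Op 1: append 1 -> log_len=1
Op 2: F1 acks idx 1 -> match: F0=0 F1=1 F2=0; commitIndex=0
Op 3: append 1 -> log_len=2
Op 4: append 2 -> log_len=4
Op 5: append 3 -> log_len=7
Op 6: F0 acks idx 1 -> match: F0=1 F1=1 F2=0; commitIndex=1
Op 7: F0 acks idx 5 -> match: F0=5 F1=1 F2=0; commitIndex=1
Op 8: append 1 -> log_len=8
Op 9: append 1 -> log_len=9
Op 10: F2 acks idx 2 -> match: F0=5 F1=1 F2=2; commitIndex=2

Answer: 2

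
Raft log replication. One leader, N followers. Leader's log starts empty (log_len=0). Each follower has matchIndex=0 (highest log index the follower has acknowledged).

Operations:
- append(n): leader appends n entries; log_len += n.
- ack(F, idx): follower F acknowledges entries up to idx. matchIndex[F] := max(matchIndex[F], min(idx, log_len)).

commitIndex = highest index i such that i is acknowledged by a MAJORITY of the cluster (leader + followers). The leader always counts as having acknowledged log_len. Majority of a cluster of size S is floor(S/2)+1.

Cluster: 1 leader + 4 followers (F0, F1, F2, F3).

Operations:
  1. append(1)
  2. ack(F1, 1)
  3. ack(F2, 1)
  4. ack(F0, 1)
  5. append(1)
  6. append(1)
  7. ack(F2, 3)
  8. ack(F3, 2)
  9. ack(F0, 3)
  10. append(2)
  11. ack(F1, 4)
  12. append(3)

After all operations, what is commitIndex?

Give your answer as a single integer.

Answer: 3

Derivation:
Op 1: append 1 -> log_len=1
Op 2: F1 acks idx 1 -> match: F0=0 F1=1 F2=0 F3=0; commitIndex=0
Op 3: F2 acks idx 1 -> match: F0=0 F1=1 F2=1 F3=0; commitIndex=1
Op 4: F0 acks idx 1 -> match: F0=1 F1=1 F2=1 F3=0; commitIndex=1
Op 5: append 1 -> log_len=2
Op 6: append 1 -> log_len=3
Op 7: F2 acks idx 3 -> match: F0=1 F1=1 F2=3 F3=0; commitIndex=1
Op 8: F3 acks idx 2 -> match: F0=1 F1=1 F2=3 F3=2; commitIndex=2
Op 9: F0 acks idx 3 -> match: F0=3 F1=1 F2=3 F3=2; commitIndex=3
Op 10: append 2 -> log_len=5
Op 11: F1 acks idx 4 -> match: F0=3 F1=4 F2=3 F3=2; commitIndex=3
Op 12: append 3 -> log_len=8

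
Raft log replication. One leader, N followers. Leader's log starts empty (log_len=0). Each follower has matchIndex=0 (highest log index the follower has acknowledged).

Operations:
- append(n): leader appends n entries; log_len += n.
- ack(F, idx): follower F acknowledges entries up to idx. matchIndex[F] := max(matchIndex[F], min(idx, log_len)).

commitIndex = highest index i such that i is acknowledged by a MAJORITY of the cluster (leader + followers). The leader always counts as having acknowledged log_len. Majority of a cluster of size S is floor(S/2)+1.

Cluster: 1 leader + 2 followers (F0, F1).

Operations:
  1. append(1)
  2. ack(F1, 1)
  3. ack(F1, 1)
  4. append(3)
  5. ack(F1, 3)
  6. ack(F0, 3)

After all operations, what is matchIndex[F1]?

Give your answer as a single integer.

Op 1: append 1 -> log_len=1
Op 2: F1 acks idx 1 -> match: F0=0 F1=1; commitIndex=1
Op 3: F1 acks idx 1 -> match: F0=0 F1=1; commitIndex=1
Op 4: append 3 -> log_len=4
Op 5: F1 acks idx 3 -> match: F0=0 F1=3; commitIndex=3
Op 6: F0 acks idx 3 -> match: F0=3 F1=3; commitIndex=3

Answer: 3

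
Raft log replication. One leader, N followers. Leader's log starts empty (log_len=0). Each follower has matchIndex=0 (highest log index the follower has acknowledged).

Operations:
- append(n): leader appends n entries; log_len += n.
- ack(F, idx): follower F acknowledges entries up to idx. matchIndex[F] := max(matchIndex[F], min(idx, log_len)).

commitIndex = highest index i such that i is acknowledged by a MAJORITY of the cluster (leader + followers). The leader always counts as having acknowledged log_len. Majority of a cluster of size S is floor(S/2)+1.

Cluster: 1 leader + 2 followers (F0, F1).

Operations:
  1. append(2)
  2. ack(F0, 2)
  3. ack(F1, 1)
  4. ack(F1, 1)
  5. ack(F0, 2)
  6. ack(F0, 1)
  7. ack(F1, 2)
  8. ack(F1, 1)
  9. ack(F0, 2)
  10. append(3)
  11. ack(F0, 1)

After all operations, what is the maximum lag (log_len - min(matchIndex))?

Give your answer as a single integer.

Op 1: append 2 -> log_len=2
Op 2: F0 acks idx 2 -> match: F0=2 F1=0; commitIndex=2
Op 3: F1 acks idx 1 -> match: F0=2 F1=1; commitIndex=2
Op 4: F1 acks idx 1 -> match: F0=2 F1=1; commitIndex=2
Op 5: F0 acks idx 2 -> match: F0=2 F1=1; commitIndex=2
Op 6: F0 acks idx 1 -> match: F0=2 F1=1; commitIndex=2
Op 7: F1 acks idx 2 -> match: F0=2 F1=2; commitIndex=2
Op 8: F1 acks idx 1 -> match: F0=2 F1=2; commitIndex=2
Op 9: F0 acks idx 2 -> match: F0=2 F1=2; commitIndex=2
Op 10: append 3 -> log_len=5
Op 11: F0 acks idx 1 -> match: F0=2 F1=2; commitIndex=2

Answer: 3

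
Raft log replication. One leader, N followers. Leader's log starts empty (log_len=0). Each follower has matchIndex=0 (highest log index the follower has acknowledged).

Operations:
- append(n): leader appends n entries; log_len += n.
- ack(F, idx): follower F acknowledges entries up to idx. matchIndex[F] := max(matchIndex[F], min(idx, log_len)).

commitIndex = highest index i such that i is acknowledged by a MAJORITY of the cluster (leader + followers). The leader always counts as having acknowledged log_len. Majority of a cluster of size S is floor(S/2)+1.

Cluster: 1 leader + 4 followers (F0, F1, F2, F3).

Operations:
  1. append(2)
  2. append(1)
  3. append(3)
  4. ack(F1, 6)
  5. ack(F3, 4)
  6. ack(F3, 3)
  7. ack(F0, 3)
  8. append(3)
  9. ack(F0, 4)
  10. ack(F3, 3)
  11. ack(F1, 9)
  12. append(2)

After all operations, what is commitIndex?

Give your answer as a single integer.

Answer: 4

Derivation:
Op 1: append 2 -> log_len=2
Op 2: append 1 -> log_len=3
Op 3: append 3 -> log_len=6
Op 4: F1 acks idx 6 -> match: F0=0 F1=6 F2=0 F3=0; commitIndex=0
Op 5: F3 acks idx 4 -> match: F0=0 F1=6 F2=0 F3=4; commitIndex=4
Op 6: F3 acks idx 3 -> match: F0=0 F1=6 F2=0 F3=4; commitIndex=4
Op 7: F0 acks idx 3 -> match: F0=3 F1=6 F2=0 F3=4; commitIndex=4
Op 8: append 3 -> log_len=9
Op 9: F0 acks idx 4 -> match: F0=4 F1=6 F2=0 F3=4; commitIndex=4
Op 10: F3 acks idx 3 -> match: F0=4 F1=6 F2=0 F3=4; commitIndex=4
Op 11: F1 acks idx 9 -> match: F0=4 F1=9 F2=0 F3=4; commitIndex=4
Op 12: append 2 -> log_len=11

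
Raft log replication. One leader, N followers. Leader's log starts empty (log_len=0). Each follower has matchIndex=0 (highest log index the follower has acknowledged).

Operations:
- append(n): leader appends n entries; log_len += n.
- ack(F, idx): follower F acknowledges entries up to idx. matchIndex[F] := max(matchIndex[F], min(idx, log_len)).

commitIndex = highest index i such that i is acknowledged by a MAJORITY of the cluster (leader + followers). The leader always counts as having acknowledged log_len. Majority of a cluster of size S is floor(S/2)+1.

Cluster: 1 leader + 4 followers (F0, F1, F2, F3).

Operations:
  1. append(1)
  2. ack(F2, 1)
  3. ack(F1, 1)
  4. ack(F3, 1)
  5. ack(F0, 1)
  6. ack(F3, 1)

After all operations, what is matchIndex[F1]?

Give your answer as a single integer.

Op 1: append 1 -> log_len=1
Op 2: F2 acks idx 1 -> match: F0=0 F1=0 F2=1 F3=0; commitIndex=0
Op 3: F1 acks idx 1 -> match: F0=0 F1=1 F2=1 F3=0; commitIndex=1
Op 4: F3 acks idx 1 -> match: F0=0 F1=1 F2=1 F3=1; commitIndex=1
Op 5: F0 acks idx 1 -> match: F0=1 F1=1 F2=1 F3=1; commitIndex=1
Op 6: F3 acks idx 1 -> match: F0=1 F1=1 F2=1 F3=1; commitIndex=1

Answer: 1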